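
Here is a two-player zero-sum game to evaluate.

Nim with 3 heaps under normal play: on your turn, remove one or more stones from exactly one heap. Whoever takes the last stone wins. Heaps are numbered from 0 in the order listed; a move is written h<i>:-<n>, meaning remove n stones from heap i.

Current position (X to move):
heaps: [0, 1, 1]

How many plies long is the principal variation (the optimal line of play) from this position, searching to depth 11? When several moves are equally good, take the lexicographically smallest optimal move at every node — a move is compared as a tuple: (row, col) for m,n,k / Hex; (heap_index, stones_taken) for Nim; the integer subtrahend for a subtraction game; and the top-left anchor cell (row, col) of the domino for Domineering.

p1 X@[(0,1,1)]: h1:-1[(0,0,1)]-1* h2:-1[(0,1,0)]-1
p2 O@[(0,0,1)]: h2:-1[(0,0,0)]+1*
p3 X@[(0,0,0)] terminal -1; root [(0,1,1)] d11

PV length from [(0,1,1)]: 2 plies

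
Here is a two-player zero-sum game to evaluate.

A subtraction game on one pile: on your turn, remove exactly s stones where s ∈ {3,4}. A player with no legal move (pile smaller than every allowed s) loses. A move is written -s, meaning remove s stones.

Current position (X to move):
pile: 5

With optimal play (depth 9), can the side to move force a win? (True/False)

p1 X@[5]: -3[2]+1* -4[1]+1
p2 O@[2] terminal -1; root [5] d9

X winning at [5]: True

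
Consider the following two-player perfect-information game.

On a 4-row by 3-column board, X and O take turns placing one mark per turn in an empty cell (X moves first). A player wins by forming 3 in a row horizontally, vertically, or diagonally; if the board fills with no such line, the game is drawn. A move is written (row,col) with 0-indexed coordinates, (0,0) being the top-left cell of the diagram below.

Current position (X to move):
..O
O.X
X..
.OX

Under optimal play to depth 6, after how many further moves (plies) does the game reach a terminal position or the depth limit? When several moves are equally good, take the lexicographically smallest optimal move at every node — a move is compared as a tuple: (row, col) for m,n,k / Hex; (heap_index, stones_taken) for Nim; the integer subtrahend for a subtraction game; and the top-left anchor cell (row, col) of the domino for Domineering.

PV length from [..O/O.X/X../.OX]: 5 plies

ply 1, X at ..O/O.X/X../.OX | (0,0)=+0→X.O/O.X/X../.OX; (0,1)=+1→.XO/O.X/X../.OX*; (1,1)=+1→..O/OXX/X../.OX; (2,1)=+1→..O/O.X/XX./.OX; (2,2)=+1→..O/O.X/X.X/.OX; (3,0)=+1→..O/O.X/X../XOX
ply 2, O at .XO/O.X/X../.OX | (0,0)=-1→OXO/O.X/X../.OX*; (1,1)=-1→.XO/OOX/X../.OX; (2,1)=-1→.XO/O.X/XO./.OX; (2,2)=-1→.XO/O.X/X.O/.OX; (3,0)=-1→.XO/O.X/X../OOX
ply 3, X at OXO/O.X/X../.OX | (1,1)=+1→OXO/OXX/X../.OX*; (2,1)=+1→OXO/O.X/XX./.OX; (2,2)=+1→OXO/O.X/X.X/.OX; (3,0)=+1→OXO/O.X/X../XOX
ply 4, O at OXO/OXX/X../.OX | (2,1)=-1→OXO/OXX/XO./.OX*; (2,2)=-1→OXO/OXX/X.O/.OX; (3,0)=-1→OXO/OXX/X../OOX
ply 5, X at OXO/OXX/XO./.OX | (2,2)=+1→OXO/OXX/XOX/.OX*; (3,0)=+0→OXO/OXX/XO./XOX
ply 6: OXO/OXX/XOX/.OX is terminal -1 (O); from ..O/O.X/X../.OX depth 6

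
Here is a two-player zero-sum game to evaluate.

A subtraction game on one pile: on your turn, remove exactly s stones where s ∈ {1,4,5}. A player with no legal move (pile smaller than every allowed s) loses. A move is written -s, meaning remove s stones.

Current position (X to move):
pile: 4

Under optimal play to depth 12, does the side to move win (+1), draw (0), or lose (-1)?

value(4, X) = +1

p1 X@[4]: -1[3]-1 -4[0]+1*
p2 O@[0] terminal -1; root [4] d12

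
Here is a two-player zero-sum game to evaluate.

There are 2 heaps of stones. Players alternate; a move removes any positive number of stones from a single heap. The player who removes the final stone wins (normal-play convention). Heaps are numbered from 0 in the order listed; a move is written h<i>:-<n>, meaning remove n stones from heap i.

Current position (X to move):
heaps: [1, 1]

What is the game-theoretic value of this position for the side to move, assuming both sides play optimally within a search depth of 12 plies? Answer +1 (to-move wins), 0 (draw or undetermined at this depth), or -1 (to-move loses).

ply 1, X at (1,1) | h0:-1=-1→(0,1)*; h1:-1=-1→(1,0)
ply 2, O at (0,1) | h1:-1=+1→(0,0)*
ply 3: (0,0) is terminal -1 (X); from (1,1) depth 12

value((1,1), X) = -1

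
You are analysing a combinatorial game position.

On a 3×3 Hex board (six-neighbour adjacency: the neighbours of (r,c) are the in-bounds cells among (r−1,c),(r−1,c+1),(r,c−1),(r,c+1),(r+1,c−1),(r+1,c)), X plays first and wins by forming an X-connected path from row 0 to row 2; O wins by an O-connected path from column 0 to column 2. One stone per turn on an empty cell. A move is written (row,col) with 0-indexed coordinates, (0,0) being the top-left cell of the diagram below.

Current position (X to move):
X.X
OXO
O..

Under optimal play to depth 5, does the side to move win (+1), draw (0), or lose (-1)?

[X.X/OXO/O..] X move#1: (0,1):-1/XXX/OXO/O.., (2,1):+1/X.X/OXO/OX.*, (2,2):-1/X.X/OXO/O.X
[X.X/OXO/OX.] end (terminal -1, O#2); searched X.X/OXO/O.. to 5

value(X.X/OXO/O.., X) = +1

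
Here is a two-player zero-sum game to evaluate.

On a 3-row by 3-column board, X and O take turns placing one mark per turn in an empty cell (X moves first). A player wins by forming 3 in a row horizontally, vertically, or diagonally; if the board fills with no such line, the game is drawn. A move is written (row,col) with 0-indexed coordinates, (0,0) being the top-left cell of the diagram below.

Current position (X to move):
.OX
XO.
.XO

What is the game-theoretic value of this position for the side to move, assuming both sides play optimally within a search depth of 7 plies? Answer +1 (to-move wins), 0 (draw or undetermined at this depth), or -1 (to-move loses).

value(.OX/XO./.XO, X) = 0

[.OX/XO./.XO] X move#1: (0,0):+0/XOX/XO./.XO*, (1,2):-1/.OX/XOX/.XO, (2,0):-1/.OX/XO./XXO
[XOX/XO./.XO] O move#2: (1,2):-1/XOX/XOO/.XO, (2,0):+0/XOX/XO./OXO*
[XOX/XO./OXO] X move#3: (1,2):+0/XOX/XOX/OXO*
[XOX/XOX/OXO] end (terminal +0, O#4); searched .OX/XO./.XO to 7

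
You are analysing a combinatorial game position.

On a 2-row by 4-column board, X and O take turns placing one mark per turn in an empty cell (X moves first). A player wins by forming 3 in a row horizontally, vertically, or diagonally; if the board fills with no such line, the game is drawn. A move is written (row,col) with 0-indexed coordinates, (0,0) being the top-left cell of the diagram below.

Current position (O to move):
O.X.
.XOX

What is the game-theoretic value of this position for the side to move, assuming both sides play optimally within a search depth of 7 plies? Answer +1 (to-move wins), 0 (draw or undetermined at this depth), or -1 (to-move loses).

[O.X./.XOX] O move#1: (0,1):+0/OOX./.XOX*, (0,3):+0/O.XO/.XOX, (1,0):+0/O.X./OXOX
[OOX./.XOX] X move#2: (0,3):+0/OOXX/.XOX*, (1,0):+0/OOX./XXOX
[OOXX/.XOX] O move#3: (1,0):+0/OOXX/OXOX*
[OOXX/OXOX] end (terminal +0, X#4); searched O.X./.XOX to 7

value(O.X./.XOX, O) = 0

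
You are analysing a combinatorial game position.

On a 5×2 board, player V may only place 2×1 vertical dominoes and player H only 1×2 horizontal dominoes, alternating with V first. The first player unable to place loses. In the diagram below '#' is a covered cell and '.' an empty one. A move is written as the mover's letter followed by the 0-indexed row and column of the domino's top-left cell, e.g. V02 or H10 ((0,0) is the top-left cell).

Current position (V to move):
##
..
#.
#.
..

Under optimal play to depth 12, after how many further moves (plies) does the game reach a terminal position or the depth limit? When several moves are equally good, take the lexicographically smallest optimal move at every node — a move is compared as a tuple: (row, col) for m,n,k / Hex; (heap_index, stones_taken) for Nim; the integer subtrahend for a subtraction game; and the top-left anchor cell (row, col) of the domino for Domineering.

p1 V@[##/../#./#./..]: V11[##/.#/##/#./..]-1* V21[##/../##/##/..]-1 V31[##/../#./##/.#]-1
p2 H@[##/.#/##/#./..]: H40[##/.#/##/#./##]+1*
p3 V@[##/.#/##/#./##] terminal -1; root [##/../#./#./..] d12

PV length from [##/../#./#./..]: 2 plies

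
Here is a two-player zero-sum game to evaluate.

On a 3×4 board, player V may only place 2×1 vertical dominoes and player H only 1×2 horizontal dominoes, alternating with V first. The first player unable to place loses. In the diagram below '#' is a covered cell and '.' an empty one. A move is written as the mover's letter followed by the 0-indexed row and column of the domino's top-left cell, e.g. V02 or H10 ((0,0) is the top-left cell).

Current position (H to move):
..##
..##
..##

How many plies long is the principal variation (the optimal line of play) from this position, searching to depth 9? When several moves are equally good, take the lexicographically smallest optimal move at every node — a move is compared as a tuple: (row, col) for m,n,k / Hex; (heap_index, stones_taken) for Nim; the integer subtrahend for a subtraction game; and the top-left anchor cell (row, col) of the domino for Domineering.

ply 1, H at ..##/..##/..## | H00=-1→####/..##/..##; H10=+1→..##/####/..##*; H20=-1→..##/..##/####
ply 2: ..##/####/..## is terminal -1 (V); from ..##/..##/..## depth 9

PV length from [..##/..##/..##]: 1 ply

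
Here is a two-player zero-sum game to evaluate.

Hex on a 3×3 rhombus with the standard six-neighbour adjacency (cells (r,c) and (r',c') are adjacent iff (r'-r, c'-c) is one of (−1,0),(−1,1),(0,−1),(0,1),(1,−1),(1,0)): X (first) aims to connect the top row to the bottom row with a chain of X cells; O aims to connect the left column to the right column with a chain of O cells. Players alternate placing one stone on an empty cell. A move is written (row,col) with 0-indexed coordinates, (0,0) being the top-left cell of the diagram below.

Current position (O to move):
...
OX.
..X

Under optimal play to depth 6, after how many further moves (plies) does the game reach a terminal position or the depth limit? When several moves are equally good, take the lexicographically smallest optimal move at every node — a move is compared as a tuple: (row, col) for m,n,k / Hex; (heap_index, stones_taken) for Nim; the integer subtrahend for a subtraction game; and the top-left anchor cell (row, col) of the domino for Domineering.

PV length from [.../OX./..X]: 4 plies

ply 1, O at .../OX./..X | (0,0)=-1→O../OX./..X*; (0,1)=-1→.O./OX./..X; (0,2)=-1→..O/OX./..X; (1,2)=-1→.../OXO/..X; (2,0)=-1→.../OX./O.X; (2,1)=-1→.../OX./.OX
ply 2, X at O../OX./..X | (0,1)=+1→OX./OX./..X*; (0,2)=+1→O.X/OX./..X; (1,2)=+1→O../OXX/..X; (2,0)=+1→O../OX./X.X; (2,1)=+1→O../OX./.XX
ply 3, O at OX./OX./..X | (0,2)=-1→OXO/OX./..X*; (1,2)=-1→OX./OXO/..X; (2,0)=-1→OX./OX./O.X; (2,1)=-1→OX./OX./.OX
ply 4, X at OXO/OX./..X | (1,2)=+1→OXO/OXX/..X*; (2,0)=+1→OXO/OX./X.X; (2,1)=+1→OXO/OX./.XX
ply 5: OXO/OXX/..X is terminal -1 (O); from .../OX./..X depth 6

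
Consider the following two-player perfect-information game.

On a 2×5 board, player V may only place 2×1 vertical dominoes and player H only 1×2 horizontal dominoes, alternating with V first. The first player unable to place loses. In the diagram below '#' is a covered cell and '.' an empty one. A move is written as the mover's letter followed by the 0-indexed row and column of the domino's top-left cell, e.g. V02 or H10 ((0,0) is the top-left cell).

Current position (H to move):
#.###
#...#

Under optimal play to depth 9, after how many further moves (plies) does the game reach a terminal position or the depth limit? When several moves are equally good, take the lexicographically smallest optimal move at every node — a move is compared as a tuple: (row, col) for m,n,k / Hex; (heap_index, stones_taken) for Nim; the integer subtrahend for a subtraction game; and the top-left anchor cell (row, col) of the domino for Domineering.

PV length from [#.###/#...#]: 1 ply

ply 1, H at #.###/#...# | H11=+1→#.###/###.#*; H12=-1→#.###/#.###
ply 2: #.###/###.# is terminal -1 (V); from #.###/#...# depth 9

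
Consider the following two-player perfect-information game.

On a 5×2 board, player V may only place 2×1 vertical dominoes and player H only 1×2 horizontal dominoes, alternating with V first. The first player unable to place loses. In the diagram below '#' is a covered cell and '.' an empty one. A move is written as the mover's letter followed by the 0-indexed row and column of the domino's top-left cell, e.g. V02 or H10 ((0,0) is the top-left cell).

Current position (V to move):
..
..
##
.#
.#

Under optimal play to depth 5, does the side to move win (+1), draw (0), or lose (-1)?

p1 V@[../../##/.#/.#]: V00[#./#./##/.#/.#]+1* V01[.#/.#/##/.#/.#]+1 V30[../../##/##/##]-1
p2 H@[#./#./##/.#/.#] terminal -1; root [../../##/.#/.#] d5

value(../../##/.#/.#, V) = +1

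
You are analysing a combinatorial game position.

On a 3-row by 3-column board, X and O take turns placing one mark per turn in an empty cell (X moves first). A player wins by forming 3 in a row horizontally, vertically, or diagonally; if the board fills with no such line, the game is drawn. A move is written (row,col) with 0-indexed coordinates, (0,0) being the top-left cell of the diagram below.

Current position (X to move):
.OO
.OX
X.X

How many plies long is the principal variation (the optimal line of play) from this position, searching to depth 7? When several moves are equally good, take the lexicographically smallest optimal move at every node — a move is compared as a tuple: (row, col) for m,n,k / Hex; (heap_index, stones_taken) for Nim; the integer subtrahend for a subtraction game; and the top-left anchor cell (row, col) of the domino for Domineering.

PV length from [.OO/.OX/X.X]: 1 ply

p1 X@[.OO/.OX/X.X]: (0,0)[XOO/.OX/X.X]-1 (1,0)[.OO/XOX/X.X]-1 (2,1)[.OO/.OX/XXX]+1*
p2 O@[.OO/.OX/XXX] terminal -1; root [.OO/.OX/X.X] d7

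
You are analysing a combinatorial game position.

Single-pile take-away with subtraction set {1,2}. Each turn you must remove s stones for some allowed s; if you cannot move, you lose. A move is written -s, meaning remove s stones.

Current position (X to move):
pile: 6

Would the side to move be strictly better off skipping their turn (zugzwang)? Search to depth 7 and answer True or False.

p1 X@[6]: -1[5]-1* -2[4]-1
p2 O@[5]: -1[4]-1 -2[3]+1*
p3 X@[3]: -1[2]-1* -2[1]-1
p4 O@[2]: -1[1]-1 -2[0]+1*
p5 X@[0] terminal -1; root [6] d7
if X skipped the turn, O would face:
~ p1 O@[6]: -1[5]-1* -2[4]-1
~ p2 X@[5]: -1[4]-1 -2[3]+1*
~ p3 O@[3]: -1[2]-1* -2[1]-1
~ p4 X@[2]: -1[1]-1 -2[0]+1*
~ p5 O@[0] terminal -1; root [6] d7
compare (X): move=-1 vs pass=+1

zugzwang(6, X) = True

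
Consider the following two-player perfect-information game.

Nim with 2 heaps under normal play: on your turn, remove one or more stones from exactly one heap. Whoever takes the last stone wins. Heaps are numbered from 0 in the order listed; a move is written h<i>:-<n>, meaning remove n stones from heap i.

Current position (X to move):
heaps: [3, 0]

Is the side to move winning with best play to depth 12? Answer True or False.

X winning at [(3,0)]: True

[(3,0)] X move#1: h0:-1:-1/(2,0), h0:-2:-1/(1,0), h0:-3:+1/(0,0)*
[(0,0)] end (terminal -1, O#2); searched (3,0) to 12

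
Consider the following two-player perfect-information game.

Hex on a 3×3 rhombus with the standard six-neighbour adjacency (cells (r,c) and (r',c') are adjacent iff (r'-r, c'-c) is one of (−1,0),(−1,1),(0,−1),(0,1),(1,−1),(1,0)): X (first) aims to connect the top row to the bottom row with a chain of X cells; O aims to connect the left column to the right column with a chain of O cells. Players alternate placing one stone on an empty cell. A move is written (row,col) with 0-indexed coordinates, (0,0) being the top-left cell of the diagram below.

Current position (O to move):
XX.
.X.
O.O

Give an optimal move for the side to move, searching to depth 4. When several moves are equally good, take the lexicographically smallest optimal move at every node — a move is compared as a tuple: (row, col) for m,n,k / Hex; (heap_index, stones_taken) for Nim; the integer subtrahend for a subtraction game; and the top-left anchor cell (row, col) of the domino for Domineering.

O's best at [XX./.X./O.O]: (2,1)

ply 1, O at XX./.X./O.O | (0,2)=-1→XXO/.X./O.O; (1,0)=-1→XX./OX./O.O; (1,2)=-1→XX./.XO/O.O; (2,1)=+1→XX./.X./OOO*
ply 2: XX./.X./OOO is terminal -1 (X); from XX./.X./O.O depth 4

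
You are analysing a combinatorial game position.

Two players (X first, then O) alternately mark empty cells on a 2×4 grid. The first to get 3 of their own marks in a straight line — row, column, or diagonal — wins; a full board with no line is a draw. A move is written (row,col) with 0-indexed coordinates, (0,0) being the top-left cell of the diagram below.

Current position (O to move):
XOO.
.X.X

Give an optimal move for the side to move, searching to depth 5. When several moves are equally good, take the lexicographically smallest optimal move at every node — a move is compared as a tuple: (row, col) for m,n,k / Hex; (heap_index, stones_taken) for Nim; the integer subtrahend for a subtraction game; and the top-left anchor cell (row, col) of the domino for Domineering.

O's best at [XOO./.X.X]: (0,3)

p1 O@[XOO./.X.X]: (0,3)[XOOO/.X.X]+1* (1,0)[XOO./OX.X]-1 (1,2)[XOO./.XOX]+0
p2 X@[XOOO/.X.X] terminal -1; root [XOO./.X.X] d5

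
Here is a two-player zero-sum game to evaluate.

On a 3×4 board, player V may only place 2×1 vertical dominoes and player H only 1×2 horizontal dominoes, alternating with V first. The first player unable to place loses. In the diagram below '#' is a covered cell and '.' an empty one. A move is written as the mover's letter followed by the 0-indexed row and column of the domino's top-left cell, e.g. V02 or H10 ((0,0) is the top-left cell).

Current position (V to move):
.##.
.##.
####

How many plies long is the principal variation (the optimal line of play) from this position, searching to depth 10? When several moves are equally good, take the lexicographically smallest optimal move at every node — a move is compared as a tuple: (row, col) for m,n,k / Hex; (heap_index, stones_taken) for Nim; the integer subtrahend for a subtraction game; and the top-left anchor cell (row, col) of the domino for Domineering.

PV length from [.##./.##./####]: 1 ply

ply 1, V at .##./.##./#### | V00=+1→###./###./####*; V03=+1→.###/.###/####
ply 2: ###./###./#### is terminal -1 (H); from .##./.##./#### depth 10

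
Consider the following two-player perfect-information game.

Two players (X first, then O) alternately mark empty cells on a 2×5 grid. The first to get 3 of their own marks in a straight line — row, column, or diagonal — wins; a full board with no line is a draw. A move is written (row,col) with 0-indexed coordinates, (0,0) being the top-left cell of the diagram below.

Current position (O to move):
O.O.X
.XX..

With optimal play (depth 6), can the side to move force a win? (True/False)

O winning at [O.O.X/.XX..]: True

[O.O.X/.XX..] O move#1: (0,1):+1/OOO.X/.XX..*, (0,3):-1/O.OOX/.XX.., (1,0):-1/O.O.X/OXX.., (1,3):-1/O.O.X/.XXO., (1,4):-1/O.O.X/.XX.O
[OOO.X/.XX..] end (terminal -1, X#2); searched O.O.X/.XX.. to 6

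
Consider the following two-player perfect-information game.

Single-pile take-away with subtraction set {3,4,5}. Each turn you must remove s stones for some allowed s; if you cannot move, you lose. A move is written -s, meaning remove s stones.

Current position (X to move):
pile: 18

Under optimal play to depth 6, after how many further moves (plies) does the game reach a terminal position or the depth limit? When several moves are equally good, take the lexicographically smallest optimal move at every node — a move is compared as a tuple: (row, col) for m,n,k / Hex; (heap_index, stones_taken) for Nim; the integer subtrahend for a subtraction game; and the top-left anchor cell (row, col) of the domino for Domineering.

PV length from [18]: 4 plies

p1 X@[18]: -3[15]-1* -4[14]-1 -5[13]-1
p2 O@[15]: -3[12]-1 -4[11]-1 -5[10]+1*
p3 X@[10]: -3[7]-1* -4[6]-1 -5[5]-1
p4 O@[7]: -3[4]-1 -4[3]-1 -5[2]+1*
p5 X@[2] terminal -1; root [18] d6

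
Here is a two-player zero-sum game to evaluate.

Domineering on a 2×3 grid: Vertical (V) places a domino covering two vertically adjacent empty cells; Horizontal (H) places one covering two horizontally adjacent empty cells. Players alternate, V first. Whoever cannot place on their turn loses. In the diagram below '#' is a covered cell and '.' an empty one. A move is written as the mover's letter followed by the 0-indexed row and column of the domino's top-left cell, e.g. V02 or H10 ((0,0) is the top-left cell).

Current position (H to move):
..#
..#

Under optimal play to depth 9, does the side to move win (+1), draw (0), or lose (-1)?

value(..#/..#, H) = +1

ply 1, H at ..#/..# | H00=+1→###/..#*; H10=+1→..#/###
ply 2: ###/..# is terminal -1 (V); from ..#/..# depth 9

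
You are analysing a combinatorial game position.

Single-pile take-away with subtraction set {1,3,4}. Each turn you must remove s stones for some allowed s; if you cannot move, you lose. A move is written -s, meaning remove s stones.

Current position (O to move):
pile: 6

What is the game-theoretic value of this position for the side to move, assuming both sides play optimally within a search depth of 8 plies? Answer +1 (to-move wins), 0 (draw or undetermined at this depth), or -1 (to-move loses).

[6] O move#1: -1:-1/5, -3:-1/3, -4:+1/2*
[2] X move#2: -1:-1/1*
[1] O move#3: -1:+1/0*
[0] end (terminal -1, X#4); searched 6 to 8

value(6, O) = +1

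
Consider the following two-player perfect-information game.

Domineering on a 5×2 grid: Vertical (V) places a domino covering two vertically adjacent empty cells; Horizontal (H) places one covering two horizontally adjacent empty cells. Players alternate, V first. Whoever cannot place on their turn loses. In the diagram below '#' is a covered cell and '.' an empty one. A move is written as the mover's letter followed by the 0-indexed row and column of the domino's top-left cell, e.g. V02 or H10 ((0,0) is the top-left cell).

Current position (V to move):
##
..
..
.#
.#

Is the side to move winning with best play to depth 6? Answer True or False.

V winning at [##/../../.#/.#]: True

ply 1, V at ##/../../.#/.# | V10=+1→##/#./#./.#/.#*; V11=+1→##/.#/.#/.#/.#; V20=-1→##/../#./##/.#; V30=-1→##/../../##/##
ply 2: ##/#./#./.#/.# is terminal -1 (H); from ##/../../.#/.# depth 6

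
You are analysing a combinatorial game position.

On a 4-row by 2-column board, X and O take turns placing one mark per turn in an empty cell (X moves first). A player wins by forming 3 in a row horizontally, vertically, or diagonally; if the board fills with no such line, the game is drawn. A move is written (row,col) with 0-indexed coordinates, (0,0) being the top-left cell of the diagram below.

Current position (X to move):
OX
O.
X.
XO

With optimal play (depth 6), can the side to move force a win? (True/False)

X winning at [OX/O./X./XO]: False

p1 X@[OX/O./X./XO]: (1,1)[OX/OX/X./XO]+0* (2,1)[OX/O./XX/XO]+0
p2 O@[OX/OX/X./XO]: (2,1)[OX/OX/XO/XO]+0*
p3 X@[OX/OX/XO/XO] terminal +0; root [OX/O./X./XO] d6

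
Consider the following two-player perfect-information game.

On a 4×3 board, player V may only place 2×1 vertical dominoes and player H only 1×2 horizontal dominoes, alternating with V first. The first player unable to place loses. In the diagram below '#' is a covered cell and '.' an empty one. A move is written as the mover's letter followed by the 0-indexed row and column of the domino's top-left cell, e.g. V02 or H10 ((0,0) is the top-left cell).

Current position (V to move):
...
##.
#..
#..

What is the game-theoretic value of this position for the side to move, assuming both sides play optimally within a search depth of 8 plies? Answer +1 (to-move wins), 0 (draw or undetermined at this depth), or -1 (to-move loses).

value(.../##./#../#.., V) = +1

[.../##./#../#..] V move#1: V02:-1/..#/###/#../#.., V12:-1/.../###/#.#/#.., V21:+1/.../##./##./##.*, V22:+1/.../##./#.#/#.#
[.../##./##./##.] H move#2: H00:-1/##./##./##./##.*, H01:-1/.##/##./##./##.
[##./##./##./##.] V move#3: V02:+1/###/###/##./##.*, V12:+1/##./###/###/##., V22:+1/##./##./###/###
[###/###/##./##.] end (terminal -1, H#4); searched .../##./#../#.. to 8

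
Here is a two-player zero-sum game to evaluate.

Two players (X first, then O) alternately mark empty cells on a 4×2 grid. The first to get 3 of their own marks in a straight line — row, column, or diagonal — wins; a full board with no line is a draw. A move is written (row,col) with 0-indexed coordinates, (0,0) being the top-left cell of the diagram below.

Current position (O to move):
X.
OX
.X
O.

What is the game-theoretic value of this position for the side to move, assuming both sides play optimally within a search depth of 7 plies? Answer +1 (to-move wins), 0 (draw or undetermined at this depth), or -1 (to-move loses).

value(X./OX/.X/O., O) = +1

[X./OX/.X/O.] O move#1: (0,1):-1/XO/OX/.X/O., (2,0):+1/X./OX/OX/O.*, (3,1):-1/X./OX/.X/OO
[X./OX/OX/O.] end (terminal -1, X#2); searched X./OX/.X/O. to 7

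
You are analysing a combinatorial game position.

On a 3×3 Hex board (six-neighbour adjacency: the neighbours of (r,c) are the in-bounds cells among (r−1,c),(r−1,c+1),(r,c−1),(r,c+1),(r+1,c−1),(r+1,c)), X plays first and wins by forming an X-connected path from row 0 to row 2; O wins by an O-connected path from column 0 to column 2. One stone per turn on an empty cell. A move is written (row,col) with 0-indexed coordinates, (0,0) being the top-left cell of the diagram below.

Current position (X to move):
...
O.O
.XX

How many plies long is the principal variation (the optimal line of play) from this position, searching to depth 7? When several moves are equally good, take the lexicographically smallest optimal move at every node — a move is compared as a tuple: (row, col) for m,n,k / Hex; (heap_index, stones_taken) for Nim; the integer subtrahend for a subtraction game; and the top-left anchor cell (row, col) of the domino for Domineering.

PV length from [.../O.O/.XX]: 3 plies

ply 1, X at .../O.O/.XX | (0,0)=-1→X../O.O/.XX; (0,1)=-1→.X./O.O/.XX; (0,2)=-1→..X/O.O/.XX; (1,1)=+1→.../OXO/.XX*; (2,0)=-1→.../O.O/XXX
ply 2, O at .../OXO/.XX | (0,0)=-1→O../OXO/.XX*; (0,1)=-1→.O./OXO/.XX; (0,2)=-1→..O/OXO/.XX; (2,0)=-1→.../OXO/OXX
ply 3, X at O../OXO/.XX | (0,1)=+1→OX./OXO/.XX*; (0,2)=+1→O.X/OXO/.XX; (2,0)=+1→O../OXO/XXX
ply 4: OX./OXO/.XX is terminal -1 (O); from .../O.O/.XX depth 7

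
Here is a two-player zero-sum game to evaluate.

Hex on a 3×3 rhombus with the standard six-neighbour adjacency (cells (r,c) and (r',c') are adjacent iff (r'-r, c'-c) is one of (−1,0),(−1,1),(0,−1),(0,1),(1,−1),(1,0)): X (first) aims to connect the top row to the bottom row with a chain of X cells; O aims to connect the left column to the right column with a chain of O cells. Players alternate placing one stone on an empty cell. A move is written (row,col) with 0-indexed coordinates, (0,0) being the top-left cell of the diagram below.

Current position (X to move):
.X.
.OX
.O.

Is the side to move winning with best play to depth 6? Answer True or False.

p1 X@[.X./.OX/.O.]: (0,0)[XX./.OX/.O.]-1* (0,2)[.XX/.OX/.O.]-1 (1,0)[.X./XOX/.O.]-1 (2,0)[.X./.OX/XO.]-1 (2,2)[.X./.OX/.OX]-1
p2 O@[XX./.OX/.O.]: (0,2)[XXO/.OX/.O.]+1* (1,0)[XX./OOX/.O.]+1 (2,0)[XX./.OX/OO.]+1 (2,2)[XX./.OX/.OO]+1
p3 X@[XXO/.OX/.O.]: (1,0)[XXO/XOX/.O.]-1* (2,0)[XXO/.OX/XO.]-1 (2,2)[XXO/.OX/.OX]-1
p4 O@[XXO/XOX/.O.]: (2,0)[XXO/XOX/OO.]+1* (2,2)[XXO/XOX/.OO]-1
p5 X@[XXO/XOX/OO.] terminal -1; root [.X./.OX/.O.] d6

X winning at [.X./.OX/.O.]: False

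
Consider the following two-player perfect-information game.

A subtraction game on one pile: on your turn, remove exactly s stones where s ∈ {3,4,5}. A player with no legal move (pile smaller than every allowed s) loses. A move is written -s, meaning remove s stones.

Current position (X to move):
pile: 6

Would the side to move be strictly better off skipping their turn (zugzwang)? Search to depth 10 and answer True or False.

zugzwang(6, X) = False

p1 X@[6]: -3[3]-1 -4[2]+1* -5[1]+1
p2 O@[2] terminal -1; root [6] d10
if X skipped the turn, O would face:
~ p1 O@[6]: -3[3]-1 -4[2]+1* -5[1]+1
~ p2 X@[2] terminal -1; root [6] d10
compare (X): move=+1 vs pass=-1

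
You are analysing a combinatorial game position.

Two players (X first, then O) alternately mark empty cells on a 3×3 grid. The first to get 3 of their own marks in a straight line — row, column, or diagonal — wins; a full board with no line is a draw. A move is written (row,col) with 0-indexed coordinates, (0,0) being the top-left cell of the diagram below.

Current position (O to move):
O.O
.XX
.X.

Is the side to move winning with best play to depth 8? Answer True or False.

O winning at [O.O/.XX/.X.]: True

[O.O/.XX/.X.] O move#1: (0,1):+1/OOO/.XX/.X.*, (1,0):-1/O.O/OXX/.X., (2,0):-1/O.O/.XX/OX., (2,2):-1/O.O/.XX/.XO
[OOO/.XX/.X.] end (terminal -1, X#2); searched O.O/.XX/.X. to 8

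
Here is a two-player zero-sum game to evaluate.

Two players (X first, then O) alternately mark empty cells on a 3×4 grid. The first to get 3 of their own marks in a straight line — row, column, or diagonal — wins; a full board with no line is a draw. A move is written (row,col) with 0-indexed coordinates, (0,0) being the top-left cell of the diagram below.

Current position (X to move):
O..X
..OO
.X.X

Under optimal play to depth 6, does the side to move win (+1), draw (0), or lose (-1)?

[O..X/..OO/.X.X] X move#1: (0,1):-1/OX.X/..OO/.X.X, (0,2):-1/O.XX/..OO/.X.X, (1,0):-1/O..X/X.OO/.X.X, (1,1):+1/O..X/.XOO/.X.X*, (2,0):-1/O..X/..OO/XX.X, (2,2):+1/O..X/..OO/.XXX
[O..X/.XOO/.X.X] O move#2: (0,1):-1/OO.X/.XOO/.X.X*, (0,2):-1/O.OX/.XOO/.X.X, (1,0):-1/O..X/OXOO/.X.X, (2,0):-1/O..X/.XOO/OX.X, (2,2):-1/O..X/.XOO/.XOX
[OO.X/.XOO/.X.X] X move#3: (0,2):+1/OOXX/.XOO/.X.X*, (1,0):-1/OO.X/XXOO/.X.X, (2,0):-1/OO.X/.XOO/XX.X, (2,2):+1/OO.X/.XOO/.XXX
[OOXX/.XOO/.X.X] O move#4: (1,0):-1/OOXX/OXOO/.X.X*, (2,0):-1/OOXX/.XOO/OX.X, (2,2):-1/OOXX/.XOO/.XOX
[OOXX/OXOO/.X.X] X move#5: (2,0):+1/OOXX/OXOO/XX.X*, (2,2):+1/OOXX/OXOO/.XXX
[OOXX/OXOO/XX.X] end (terminal -1, O#6); searched O..X/..OO/.X.X to 6

value(O..X/..OO/.X.X, X) = +1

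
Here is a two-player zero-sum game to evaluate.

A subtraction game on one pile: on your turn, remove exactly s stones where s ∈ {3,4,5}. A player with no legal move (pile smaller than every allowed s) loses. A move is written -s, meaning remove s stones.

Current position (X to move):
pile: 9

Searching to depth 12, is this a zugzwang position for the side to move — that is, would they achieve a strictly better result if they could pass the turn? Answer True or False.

ply 1, X at 9 | -3=-1→6*; -4=-1→5; -5=-1→4
ply 2, O at 6 | -3=-1→3; -4=+1→2*; -5=+1→1
ply 3: 2 is terminal -1 (X); from 9 depth 12
if X skipped the turn, O would face:
~ ply 1, O at 9 | -3=-1→6*; -4=-1→5; -5=-1→4
~ ply 2, X at 6 | -3=-1→3; -4=+1→2*; -5=+1→1
~ ply 3: 2 is terminal -1 (O); from 9 depth 12
compare (X): move=-1 vs pass=+1

zugzwang(9, X) = True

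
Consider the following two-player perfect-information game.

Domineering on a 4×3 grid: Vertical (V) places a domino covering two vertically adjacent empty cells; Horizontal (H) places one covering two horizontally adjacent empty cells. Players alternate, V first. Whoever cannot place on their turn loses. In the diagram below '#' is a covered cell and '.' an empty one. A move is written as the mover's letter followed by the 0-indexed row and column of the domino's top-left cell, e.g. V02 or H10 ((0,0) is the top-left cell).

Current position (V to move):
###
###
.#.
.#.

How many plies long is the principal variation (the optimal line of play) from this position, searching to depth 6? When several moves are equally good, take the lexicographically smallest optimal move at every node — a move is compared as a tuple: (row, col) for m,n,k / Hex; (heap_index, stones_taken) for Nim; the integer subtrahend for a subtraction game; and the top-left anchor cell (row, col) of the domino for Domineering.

PV length from [###/###/.#./.#.]: 1 ply

[###/###/.#./.#.] V move#1: V20:+1/###/###/##./##.*, V22:+1/###/###/.##/.##
[###/###/##./##.] end (terminal -1, H#2); searched ###/###/.#./.#. to 6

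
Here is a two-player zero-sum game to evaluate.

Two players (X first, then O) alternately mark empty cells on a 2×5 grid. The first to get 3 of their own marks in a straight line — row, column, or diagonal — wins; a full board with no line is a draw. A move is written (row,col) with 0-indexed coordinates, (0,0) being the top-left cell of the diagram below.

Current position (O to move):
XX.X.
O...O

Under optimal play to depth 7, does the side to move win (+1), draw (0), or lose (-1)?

ply 1, O at XX.X./O...O | (0,2)=+0→XXOX./O...O*; (0,4)=-1→XX.XO/O...O; (1,1)=-1→XX.X./OO..O; (1,2)=-1→XX.X./O.O.O; (1,3)=-1→XX.X./O..OO
ply 2, X at XXOX./O...O | (0,4)=-1→XXOXX/O...O; (1,1)=+0→XXOX./OX..O*; (1,2)=+0→XXOX./O.X.O; (1,3)=+0→XXOX./O..XO
ply 3, O at XXOX./OX..O | (0,4)=+0→XXOXO/OX..O*; (1,2)=+0→XXOX./OXO.O; (1,3)=+0→XXOX./OX.OO
ply 4, X at XXOXO/OX..O | (1,2)=+0→XXOXO/OXX.O*; (1,3)=+0→XXOXO/OX.XO
ply 5, O at XXOXO/OXX.O | (1,3)=+0→XXOXO/OXXOO*
ply 6: XXOXO/OXXOO is terminal +0 (X); from XX.X./O...O depth 7

value(XX.X./O...O, O) = 0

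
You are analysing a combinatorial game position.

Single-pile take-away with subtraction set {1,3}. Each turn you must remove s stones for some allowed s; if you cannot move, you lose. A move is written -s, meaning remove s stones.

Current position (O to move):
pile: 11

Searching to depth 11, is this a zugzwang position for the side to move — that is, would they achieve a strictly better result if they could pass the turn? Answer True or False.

zugzwang(11, O) = False

ply 1, O at 11 | -1=+1→10*; -3=+1→8
ply 2, X at 10 | -1=-1→9*; -3=-1→7
ply 3, O at 9 | -1=+1→8*; -3=+1→6
ply 4, X at 8 | -1=-1→7*; -3=-1→5
ply 5, O at 7 | -1=+1→6*; -3=+1→4
ply 6, X at 6 | -1=-1→5*; -3=-1→3
ply 7, O at 5 | -1=+1→4*; -3=+1→2
ply 8, X at 4 | -1=-1→3*; -3=-1→1
ply 9, O at 3 | -1=+1→2*; -3=+1→0
ply 10, X at 2 | -1=-1→1*
ply 11, O at 1 | -1=+1→0*
ply 12: 0 is terminal -1 (X); from 11 depth 11
if O skipped the turn, X would face:
~ ply 1, X at 11 | -1=+1→10*; -3=+1→8
~ ply 2, O at 10 | -1=-1→9*; -3=-1→7
~ ply 3, X at 9 | -1=+1→8*; -3=+1→6
~ ply 4, O at 8 | -1=-1→7*; -3=-1→5
~ ply 5, X at 7 | -1=+1→6*; -3=+1→4
~ ply 6, O at 6 | -1=-1→5*; -3=-1→3
~ ply 7, X at 5 | -1=+1→4*; -3=+1→2
~ ply 8, O at 4 | -1=-1→3*; -3=-1→1
~ ply 9, X at 3 | -1=+1→2*; -3=+1→0
~ ply 10, O at 2 | -1=-1→1*
~ ply 11, X at 1 | -1=+1→0*
~ ply 12: 0 is terminal -1 (O); from 11 depth 11
compare (O): move=+1 vs pass=-1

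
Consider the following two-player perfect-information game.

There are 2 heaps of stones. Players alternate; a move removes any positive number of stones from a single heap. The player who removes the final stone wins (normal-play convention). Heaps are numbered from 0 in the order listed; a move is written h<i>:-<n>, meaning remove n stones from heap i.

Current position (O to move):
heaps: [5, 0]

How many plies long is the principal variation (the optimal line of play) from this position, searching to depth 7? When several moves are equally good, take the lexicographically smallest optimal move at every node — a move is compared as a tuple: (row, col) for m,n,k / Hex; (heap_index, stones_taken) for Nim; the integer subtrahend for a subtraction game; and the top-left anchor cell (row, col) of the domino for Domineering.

[(5,0)] O move#1: h0:-1:-1/(4,0), h0:-2:-1/(3,0), h0:-3:-1/(2,0), h0:-4:-1/(1,0), h0:-5:+1/(0,0)*
[(0,0)] end (terminal -1, X#2); searched (5,0) to 7

PV length from [(5,0)]: 1 ply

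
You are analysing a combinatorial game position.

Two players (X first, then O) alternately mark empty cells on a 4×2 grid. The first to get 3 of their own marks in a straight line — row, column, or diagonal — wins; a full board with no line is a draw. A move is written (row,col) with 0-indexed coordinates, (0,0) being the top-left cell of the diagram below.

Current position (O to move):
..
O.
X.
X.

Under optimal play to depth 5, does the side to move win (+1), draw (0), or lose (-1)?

p1 O@[../O./X./X.]: (0,0)[O./O./X./X.]+0* (0,1)[.O/O./X./X.]+0 (1,1)[../OO/X./X.]+0 (2,1)[../O./XO/X.]+0 (3,1)[../O./X./XO]+0
p2 X@[O./O./X./X.]: (0,1)[OX/O./X./X.]+0* (1,1)[O./OX/X./X.]+0 (2,1)[O./O./XX/X.]+0 (3,1)[O./O./X./XX]+0
p3 O@[OX/O./X./X.]: (1,1)[OX/OO/X./X.]+0* (2,1)[OX/O./XO/X.]+0 (3,1)[OX/O./X./XO]+0
p4 X@[OX/OO/X./X.]: (2,1)[OX/OO/XX/X.]+0* (3,1)[OX/OO/X./XX]+0
p5 O@[OX/OO/XX/X.]: (3,1)[OX/OO/XX/XO]+0*
p6 X@[OX/OO/XX/XO] terminal +0; root [../O./X./X.] d5

value(../O./X./X., O) = 0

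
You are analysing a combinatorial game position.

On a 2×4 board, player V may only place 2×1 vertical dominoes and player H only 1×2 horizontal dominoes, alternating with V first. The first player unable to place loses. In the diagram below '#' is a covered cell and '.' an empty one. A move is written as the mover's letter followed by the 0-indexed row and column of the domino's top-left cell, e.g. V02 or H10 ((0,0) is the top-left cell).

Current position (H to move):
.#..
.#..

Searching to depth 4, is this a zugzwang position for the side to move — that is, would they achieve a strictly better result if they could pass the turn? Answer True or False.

zugzwang(.#../.#.., H) = False

p1 H@[.#../.#..]: H02[.###/.#..]+1* H12[.#../.###]+1
p2 V@[.###/.#..]: V00[####/##..]-1*
p3 H@[####/##..]: H12[####/####]+1*
p4 V@[####/####] terminal -1; root [.#../.#..] d4
suppose H passes — search the same position with V to move:
pass> p1 V@[.#../.#..]: V00[##../##..]-1 V02[.##./.##.]+1* V03[.#.#/.#.#]+1
pass> p2 H@[.##./.##.] terminal -1; root [.#../.#..] d4
for H: play +1, pass -1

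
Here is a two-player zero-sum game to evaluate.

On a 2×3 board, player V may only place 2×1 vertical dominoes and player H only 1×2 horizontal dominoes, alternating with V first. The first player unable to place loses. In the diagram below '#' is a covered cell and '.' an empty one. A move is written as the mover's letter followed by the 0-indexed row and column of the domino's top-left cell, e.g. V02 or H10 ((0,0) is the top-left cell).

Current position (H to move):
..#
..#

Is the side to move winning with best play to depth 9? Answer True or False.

H winning at [..#/..#]: True

[..#/..#] H move#1: H00:+1/###/..#*, H10:+1/..#/###
[###/..#] end (terminal -1, V#2); searched ..#/..# to 9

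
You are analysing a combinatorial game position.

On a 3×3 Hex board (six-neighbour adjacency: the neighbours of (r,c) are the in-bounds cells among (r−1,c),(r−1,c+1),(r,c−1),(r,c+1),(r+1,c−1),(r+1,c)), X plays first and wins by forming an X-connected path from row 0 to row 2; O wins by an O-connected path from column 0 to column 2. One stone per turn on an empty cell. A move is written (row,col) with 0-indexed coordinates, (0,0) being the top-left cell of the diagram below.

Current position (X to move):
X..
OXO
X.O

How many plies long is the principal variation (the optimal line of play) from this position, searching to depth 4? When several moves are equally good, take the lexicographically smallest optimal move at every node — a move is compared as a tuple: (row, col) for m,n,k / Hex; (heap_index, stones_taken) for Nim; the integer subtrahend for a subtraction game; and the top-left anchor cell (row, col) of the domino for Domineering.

p1 X@[X../OXO/X.O]: (0,1)[XX./OXO/X.O]+1* (0,2)[X.X/OXO/X.O]+1 (2,1)[X../OXO/XXO]+1
p2 O@[XX./OXO/X.O] terminal -1; root [X../OXO/X.O] d4

PV length from [X../OXO/X.O]: 1 ply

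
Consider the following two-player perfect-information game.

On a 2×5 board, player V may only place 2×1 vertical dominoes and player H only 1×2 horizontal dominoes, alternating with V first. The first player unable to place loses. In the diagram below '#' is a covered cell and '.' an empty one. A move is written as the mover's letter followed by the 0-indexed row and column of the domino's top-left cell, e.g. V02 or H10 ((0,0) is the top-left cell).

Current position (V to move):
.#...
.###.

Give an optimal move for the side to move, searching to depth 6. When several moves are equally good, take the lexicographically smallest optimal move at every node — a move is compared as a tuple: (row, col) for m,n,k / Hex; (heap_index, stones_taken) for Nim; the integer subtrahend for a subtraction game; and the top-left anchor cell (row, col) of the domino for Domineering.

ply 1, V at .#.../.###. | V00=-1→##.../####.; V04=+1→.#..#/.####*
ply 2, H at .#..#/.#### | H02=-1→.####/.####*
ply 3, V at .####/.#### | V00=+1→#####/#####*
ply 4: #####/##### is terminal -1 (H); from .#.../.###. depth 6

V's best at [.#.../.###.]: V04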